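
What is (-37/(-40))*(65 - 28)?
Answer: 1369/40 ≈ 34.225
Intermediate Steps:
(-37/(-40))*(65 - 28) = -37*(-1/40)*37 = (37/40)*37 = 1369/40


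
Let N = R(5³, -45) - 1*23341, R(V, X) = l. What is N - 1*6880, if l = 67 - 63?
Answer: -30217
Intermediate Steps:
l = 4
R(V, X) = 4
N = -23337 (N = 4 - 1*23341 = 4 - 23341 = -23337)
N - 1*6880 = -23337 - 1*6880 = -23337 - 6880 = -30217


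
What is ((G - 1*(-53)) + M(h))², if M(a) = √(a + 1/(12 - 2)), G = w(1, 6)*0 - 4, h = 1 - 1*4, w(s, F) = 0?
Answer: (490 + I*√290)²/100 ≈ 2398.1 + 166.89*I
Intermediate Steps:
h = -3 (h = 1 - 4 = -3)
G = -4 (G = 0*0 - 4 = 0 - 4 = -4)
M(a) = √(⅒ + a) (M(a) = √(a + 1/10) = √(a + ⅒) = √(⅒ + a))
((G - 1*(-53)) + M(h))² = ((-4 - 1*(-53)) + √(10 + 100*(-3))/10)² = ((-4 + 53) + √(10 - 300)/10)² = (49 + √(-290)/10)² = (49 + (I*√290)/10)² = (49 + I*√290/10)²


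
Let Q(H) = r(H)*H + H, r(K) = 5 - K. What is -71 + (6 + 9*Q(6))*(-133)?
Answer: -869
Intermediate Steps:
Q(H) = H + H*(5 - H) (Q(H) = (5 - H)*H + H = H*(5 - H) + H = H + H*(5 - H))
-71 + (6 + 9*Q(6))*(-133) = -71 + (6 + 9*(6*(6 - 1*6)))*(-133) = -71 + (6 + 9*(6*(6 - 6)))*(-133) = -71 + (6 + 9*(6*0))*(-133) = -71 + (6 + 9*0)*(-133) = -71 + (6 + 0)*(-133) = -71 + 6*(-133) = -71 - 798 = -869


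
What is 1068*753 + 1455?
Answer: 805659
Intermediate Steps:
1068*753 + 1455 = 804204 + 1455 = 805659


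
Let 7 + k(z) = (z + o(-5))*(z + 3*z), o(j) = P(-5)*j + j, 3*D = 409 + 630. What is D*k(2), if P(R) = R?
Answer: 175591/3 ≈ 58530.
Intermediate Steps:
D = 1039/3 (D = (409 + 630)/3 = (⅓)*1039 = 1039/3 ≈ 346.33)
o(j) = -4*j (o(j) = -5*j + j = -4*j)
k(z) = -7 + 4*z*(20 + z) (k(z) = -7 + (z - 4*(-5))*(z + 3*z) = -7 + (z + 20)*(4*z) = -7 + (20 + z)*(4*z) = -7 + 4*z*(20 + z))
D*k(2) = 1039*(-7 + 4*2² + 80*2)/3 = 1039*(-7 + 4*4 + 160)/3 = 1039*(-7 + 16 + 160)/3 = (1039/3)*169 = 175591/3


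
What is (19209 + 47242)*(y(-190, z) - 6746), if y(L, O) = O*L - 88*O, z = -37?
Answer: 235236540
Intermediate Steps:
y(L, O) = -88*O + L*O (y(L, O) = L*O - 88*O = -88*O + L*O)
(19209 + 47242)*(y(-190, z) - 6746) = (19209 + 47242)*(-37*(-88 - 190) - 6746) = 66451*(-37*(-278) - 6746) = 66451*(10286 - 6746) = 66451*3540 = 235236540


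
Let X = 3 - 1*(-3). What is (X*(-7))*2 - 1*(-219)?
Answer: 135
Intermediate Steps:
X = 6 (X = 3 + 3 = 6)
(X*(-7))*2 - 1*(-219) = (6*(-7))*2 - 1*(-219) = -42*2 + 219 = -84 + 219 = 135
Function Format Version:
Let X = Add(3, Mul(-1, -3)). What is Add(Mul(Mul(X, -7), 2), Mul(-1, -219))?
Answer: 135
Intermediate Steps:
X = 6 (X = Add(3, 3) = 6)
Add(Mul(Mul(X, -7), 2), Mul(-1, -219)) = Add(Mul(Mul(6, -7), 2), Mul(-1, -219)) = Add(Mul(-42, 2), 219) = Add(-84, 219) = 135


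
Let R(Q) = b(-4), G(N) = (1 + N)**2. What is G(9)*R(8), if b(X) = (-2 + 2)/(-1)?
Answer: 0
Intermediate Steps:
b(X) = 0 (b(X) = 0*(-1) = 0)
R(Q) = 0
G(9)*R(8) = (1 + 9)**2*0 = 10**2*0 = 100*0 = 0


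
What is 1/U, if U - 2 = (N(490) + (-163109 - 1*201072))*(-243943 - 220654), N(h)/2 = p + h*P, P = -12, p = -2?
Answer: 1/174662919167 ≈ 5.7253e-12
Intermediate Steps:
N(h) = -4 - 24*h (N(h) = 2*(-2 + h*(-12)) = 2*(-2 - 12*h) = -4 - 24*h)
U = 174662919167 (U = 2 + ((-4 - 24*490) + (-163109 - 1*201072))*(-243943 - 220654) = 2 + ((-4 - 11760) + (-163109 - 201072))*(-464597) = 2 + (-11764 - 364181)*(-464597) = 2 - 375945*(-464597) = 2 + 174662919165 = 174662919167)
1/U = 1/174662919167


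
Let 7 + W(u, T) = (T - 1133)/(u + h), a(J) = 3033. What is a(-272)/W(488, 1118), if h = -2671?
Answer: -6621039/15266 ≈ -433.71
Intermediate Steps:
W(u, T) = -7 + (-1133 + T)/(-2671 + u) (W(u, T) = -7 + (T - 1133)/(u - 2671) = -7 + (-1133 + T)/(-2671 + u))
a(-272)/W(488, 1118) = 3033/(((17564 + 1118 - 7*488)/(-2671 + 488))) = 3033/(((17564 + 1118 - 3416)/(-2183))) = 3033/((-1/2183*15266)) = 3033/(-15266/2183) = 3033*(-2183/15266) = -6621039/15266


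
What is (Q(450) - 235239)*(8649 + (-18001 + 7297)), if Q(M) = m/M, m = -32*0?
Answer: 483416145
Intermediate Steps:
m = 0
Q(M) = 0 (Q(M) = 0/M = 0)
(Q(450) - 235239)*(8649 + (-18001 + 7297)) = (0 - 235239)*(8649 + (-18001 + 7297)) = -235239*(8649 - 10704) = -235239*(-2055) = 483416145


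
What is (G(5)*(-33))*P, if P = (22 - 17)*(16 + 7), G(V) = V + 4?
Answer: -34155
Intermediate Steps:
G(V) = 4 + V
P = 115 (P = 5*23 = 115)
(G(5)*(-33))*P = ((4 + 5)*(-33))*115 = (9*(-33))*115 = -297*115 = -34155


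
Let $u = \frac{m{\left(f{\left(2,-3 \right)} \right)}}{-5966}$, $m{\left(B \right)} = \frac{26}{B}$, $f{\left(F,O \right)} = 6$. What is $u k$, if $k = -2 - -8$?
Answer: $- \frac{13}{2983} \approx -0.004358$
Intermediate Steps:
$u = - \frac{13}{17898}$ ($u = \frac{26 \cdot \frac{1}{6}}{-5966} = 26 \cdot \frac{1}{6} \left(- \frac{1}{5966}\right) = \frac{13}{3} \left(- \frac{1}{5966}\right) = - \frac{13}{17898} \approx -0.00072634$)
$k = 6$ ($k = -2 + 8 = 6$)
$u k = \left(- \frac{13}{17898}\right) 6 = - \frac{13}{2983}$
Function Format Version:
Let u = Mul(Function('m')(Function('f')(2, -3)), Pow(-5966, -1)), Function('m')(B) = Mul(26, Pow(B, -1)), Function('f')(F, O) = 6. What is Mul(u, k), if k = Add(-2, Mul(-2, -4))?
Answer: Rational(-13, 2983) ≈ -0.0043580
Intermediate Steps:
u = Rational(-13, 17898) (u = Mul(Mul(26, Pow(6, -1)), Pow(-5966, -1)) = Mul(Mul(26, Rational(1, 6)), Rational(-1, 5966)) = Mul(Rational(13, 3), Rational(-1, 5966)) = Rational(-13, 17898) ≈ -0.00072634)
k = 6 (k = Add(-2, 8) = 6)
Mul(u, k) = Mul(Rational(-13, 17898), 6) = Rational(-13, 2983)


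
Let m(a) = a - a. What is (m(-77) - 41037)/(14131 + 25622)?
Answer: -13679/13251 ≈ -1.0323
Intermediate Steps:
m(a) = 0
(m(-77) - 41037)/(14131 + 25622) = (0 - 41037)/(14131 + 25622) = -41037/39753 = -41037*1/39753 = -13679/13251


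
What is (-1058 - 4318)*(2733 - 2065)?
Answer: -3591168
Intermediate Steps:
(-1058 - 4318)*(2733 - 2065) = -5376*668 = -3591168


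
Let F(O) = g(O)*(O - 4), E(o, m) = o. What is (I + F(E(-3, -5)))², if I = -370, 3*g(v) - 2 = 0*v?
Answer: 1263376/9 ≈ 1.4038e+5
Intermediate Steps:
g(v) = ⅔ (g(v) = ⅔ + (0*v)/3 = ⅔ + (⅓)*0 = ⅔ + 0 = ⅔)
F(O) = -8/3 + 2*O/3 (F(O) = 2*(O - 4)/3 = 2*(-4 + O)/3 = -8/3 + 2*O/3)
(I + F(E(-3, -5)))² = (-370 + (-8/3 + (⅔)*(-3)))² = (-370 + (-8/3 - 2))² = (-370 - 14/3)² = (-1124/3)² = 1263376/9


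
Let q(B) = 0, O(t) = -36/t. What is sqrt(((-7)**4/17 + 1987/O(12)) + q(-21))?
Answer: 4*I*sqrt(84711)/51 ≈ 22.828*I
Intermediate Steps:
sqrt(((-7)**4/17 + 1987/O(12)) + q(-21)) = sqrt(((-7)**4/17 + 1987/((-36/12))) + 0) = sqrt((2401*(1/17) + 1987/((-36*1/12))) + 0) = sqrt((2401/17 + 1987/(-3)) + 0) = sqrt((2401/17 + 1987*(-1/3)) + 0) = sqrt((2401/17 - 1987/3) + 0) = sqrt(-26576/51 + 0) = sqrt(-26576/51) = 4*I*sqrt(84711)/51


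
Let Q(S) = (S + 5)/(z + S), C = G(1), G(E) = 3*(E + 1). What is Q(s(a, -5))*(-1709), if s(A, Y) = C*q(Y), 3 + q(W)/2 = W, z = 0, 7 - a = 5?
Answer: -155519/96 ≈ -1620.0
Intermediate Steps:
a = 2 (a = 7 - 1*5 = 7 - 5 = 2)
G(E) = 3 + 3*E (G(E) = 3*(1 + E) = 3 + 3*E)
C = 6 (C = 3 + 3*1 = 3 + 3 = 6)
q(W) = -6 + 2*W
s(A, Y) = -36 + 12*Y (s(A, Y) = 6*(-6 + 2*Y) = -36 + 12*Y)
Q(S) = (5 + S)/S (Q(S) = (S + 5)/(0 + S) = (5 + S)/S)
Q(s(a, -5))*(-1709) = ((5 + (-36 + 12*(-5)))/(-36 + 12*(-5)))*(-1709) = ((5 + (-36 - 60))/(-36 - 60))*(-1709) = ((5 - 96)/(-96))*(-1709) = -1/96*(-91)*(-1709) = (91/96)*(-1709) = -155519/96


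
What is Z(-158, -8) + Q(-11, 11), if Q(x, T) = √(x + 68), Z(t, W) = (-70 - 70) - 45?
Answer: -185 + √57 ≈ -177.45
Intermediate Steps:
Z(t, W) = -185 (Z(t, W) = -140 - 45 = -185)
Q(x, T) = √(68 + x)
Z(-158, -8) + Q(-11, 11) = -185 + √(68 - 11) = -185 + √57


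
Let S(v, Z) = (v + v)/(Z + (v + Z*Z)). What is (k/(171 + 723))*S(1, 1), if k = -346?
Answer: -346/1341 ≈ -0.25802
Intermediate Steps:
S(v, Z) = 2*v/(Z + v + Z**2) (S(v, Z) = (2*v)/(Z + (v + Z**2)) = (2*v)/(Z + v + Z**2) = 2*v/(Z + v + Z**2))
(k/(171 + 723))*S(1, 1) = (-346/(171 + 723))*(2*1/(1 + 1 + 1**2)) = (-346/894)*(2*1/(1 + 1 + 1)) = (-346*1/894)*(2*1/3) = -346/(447*3) = -173/447*2/3 = -346/1341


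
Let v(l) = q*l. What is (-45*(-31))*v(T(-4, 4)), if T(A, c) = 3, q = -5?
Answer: -20925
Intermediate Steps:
v(l) = -5*l
(-45*(-31))*v(T(-4, 4)) = (-45*(-31))*(-5*3) = 1395*(-15) = -20925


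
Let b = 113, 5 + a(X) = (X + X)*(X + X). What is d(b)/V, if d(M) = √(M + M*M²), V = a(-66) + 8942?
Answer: √1443010/26361 ≈ 0.045569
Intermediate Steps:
a(X) = -5 + 4*X² (a(X) = -5 + (X + X)*(X + X) = -5 + (2*X)*(2*X) = -5 + 4*X²)
V = 26361 (V = (-5 + 4*(-66)²) + 8942 = (-5 + 4*4356) + 8942 = (-5 + 17424) + 8942 = 17419 + 8942 = 26361)
d(M) = √(M + M³)
d(b)/V = √(113 + 113³)/26361 = √(113 + 1442897)*(1/26361) = √1443010*(1/26361) = √1443010/26361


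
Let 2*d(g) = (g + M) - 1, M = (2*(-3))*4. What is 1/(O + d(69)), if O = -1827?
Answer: -1/1805 ≈ -0.00055402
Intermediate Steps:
M = -24 (M = -6*4 = -24)
d(g) = -25/2 + g/2 (d(g) = ((g - 24) - 1)/2 = ((-24 + g) - 1)/2 = (-25 + g)/2 = -25/2 + g/2)
1/(O + d(69)) = 1/(-1827 + (-25/2 + (½)*69)) = 1/(-1827 + (-25/2 + 69/2)) = 1/(-1827 + 22) = 1/(-1805) = -1/1805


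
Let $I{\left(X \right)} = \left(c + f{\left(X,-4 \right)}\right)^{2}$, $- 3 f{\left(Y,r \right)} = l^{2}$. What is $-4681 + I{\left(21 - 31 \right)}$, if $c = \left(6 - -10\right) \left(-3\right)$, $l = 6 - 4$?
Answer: $- \frac{20225}{9} \approx -2247.2$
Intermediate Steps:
$l = 2$ ($l = 6 - 4 = 2$)
$f{\left(Y,r \right)} = - \frac{4}{3}$ ($f{\left(Y,r \right)} = - \frac{2^{2}}{3} = \left(- \frac{1}{3}\right) 4 = - \frac{4}{3}$)
$c = -48$ ($c = \left(6 + 10\right) \left(-3\right) = 16 \left(-3\right) = -48$)
$I{\left(X \right)} = \frac{21904}{9}$ ($I{\left(X \right)} = \left(-48 - \frac{4}{3}\right)^{2} = \left(- \frac{148}{3}\right)^{2} = \frac{21904}{9}$)
$-4681 + I{\left(21 - 31 \right)} = -4681 + \frac{21904}{9} = - \frac{20225}{9}$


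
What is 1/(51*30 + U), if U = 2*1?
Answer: 1/1532 ≈ 0.00065274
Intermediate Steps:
U = 2
1/(51*30 + U) = 1/(51*30 + 2) = 1/(1530 + 2) = 1/1532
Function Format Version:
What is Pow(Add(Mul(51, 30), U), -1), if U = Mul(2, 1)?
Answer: Rational(1, 1532) ≈ 0.00065274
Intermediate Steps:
U = 2
Pow(Add(Mul(51, 30), U), -1) = Pow(Add(Mul(51, 30), 2), -1) = Pow(Add(1530, 2), -1) = Pow(1532, -1) = Rational(1, 1532)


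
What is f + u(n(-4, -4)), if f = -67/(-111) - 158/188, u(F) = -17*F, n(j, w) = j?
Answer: 707041/10434 ≈ 67.763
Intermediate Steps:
f = -2471/10434 (f = -67*(-1/111) - 158*1/188 = 67/111 - 79/94 = -2471/10434 ≈ -0.23682)
f + u(n(-4, -4)) = -2471/10434 - 17*(-4) = -2471/10434 + 68 = 707041/10434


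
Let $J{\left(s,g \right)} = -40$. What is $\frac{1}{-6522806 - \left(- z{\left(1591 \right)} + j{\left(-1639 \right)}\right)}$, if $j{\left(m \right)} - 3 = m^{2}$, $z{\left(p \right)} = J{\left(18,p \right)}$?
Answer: $- \frac{1}{9209170} \approx -1.0859 \cdot 10^{-7}$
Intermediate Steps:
$z{\left(p \right)} = -40$
$j{\left(m \right)} = 3 + m^{2}$
$\frac{1}{-6522806 - \left(- z{\left(1591 \right)} + j{\left(-1639 \right)}\right)} = \frac{1}{-6522806 - 2686364} = \frac{1}{-9209170} = - \frac{1}{9209170}$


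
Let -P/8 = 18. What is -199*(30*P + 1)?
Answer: 859481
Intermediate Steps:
P = -144 (P = -8*18 = -144)
-199*(30*P + 1) = -199*(30*(-144) + 1) = -199*(-4320 + 1) = -199*(-4319) = 859481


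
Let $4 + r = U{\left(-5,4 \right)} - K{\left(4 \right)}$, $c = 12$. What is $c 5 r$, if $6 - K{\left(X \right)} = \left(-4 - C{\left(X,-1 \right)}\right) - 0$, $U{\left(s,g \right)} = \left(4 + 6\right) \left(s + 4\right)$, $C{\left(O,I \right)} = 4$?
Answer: $-1680$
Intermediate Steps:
$U{\left(s,g \right)} = 40 + 10 s$ ($U{\left(s,g \right)} = 10 \left(4 + s\right) = 40 + 10 s$)
$K{\left(X \right)} = 14$ ($K{\left(X \right)} = 6 - \left(\left(-4 - 4\right) - 0\right) = 6 - \left(\left(-4 - 4\right) + 0\right) = 6 - \left(-8 + 0\right) = 6 - -8 = 6 + 8 = 14$)
$r = -28$ ($r = -4 + \left(\left(40 + 10 \left(-5\right)\right) - 14\right) = -4 + \left(\left(40 - 50\right) - 14\right) = -4 - 24 = -28$)
$c 5 r = 12 \cdot 5 \left(-28\right) = 60 \left(-28\right) = -1680$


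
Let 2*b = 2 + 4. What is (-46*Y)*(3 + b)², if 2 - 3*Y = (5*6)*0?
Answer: -1104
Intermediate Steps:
b = 3 (b = (2 + 4)/2 = (½)*6 = 3)
Y = ⅔ (Y = ⅔ - 5*6*0/3 = ⅔ - 10*0 = ⅔ - ⅓*0 = ⅔ + 0 = ⅔ ≈ 0.66667)
(-46*Y)*(3 + b)² = (-46*⅔)*(3 + 3)² = -92/3*6² = -92/3*36 = -1104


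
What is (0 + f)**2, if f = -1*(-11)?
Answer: 121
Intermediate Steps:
f = 11
(0 + f)**2 = (0 + 11)**2 = 11**2 = 121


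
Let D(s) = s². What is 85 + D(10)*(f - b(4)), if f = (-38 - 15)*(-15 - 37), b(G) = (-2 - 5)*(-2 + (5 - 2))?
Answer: 276385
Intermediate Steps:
b(G) = -7 (b(G) = -7*(-2 + 3) = -7*1 = -7)
f = 2756 (f = -53*(-52) = 2756)
85 + D(10)*(f - b(4)) = 85 + 10²*(2756 - 1*(-7)) = 85 + 100*(2756 + 7) = 85 + 100*2763 = 85 + 276300 = 276385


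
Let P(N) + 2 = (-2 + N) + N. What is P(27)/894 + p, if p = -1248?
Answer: -557831/447 ≈ -1247.9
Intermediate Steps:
P(N) = -4 + 2*N (P(N) = -2 + ((-2 + N) + N) = -2 + (-2 + 2*N) = -4 + 2*N)
P(27)/894 + p = (-4 + 2*27)/894 - 1248 = (-4 + 54)*(1/894) - 1248 = 50*(1/894) - 1248 = 25/447 - 1248 = -557831/447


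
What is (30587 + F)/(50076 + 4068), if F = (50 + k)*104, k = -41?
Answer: 31523/54144 ≈ 0.58221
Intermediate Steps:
F = 936 (F = (50 - 41)*104 = 9*104 = 936)
(30587 + F)/(50076 + 4068) = (30587 + 936)/(50076 + 4068) = 31523/54144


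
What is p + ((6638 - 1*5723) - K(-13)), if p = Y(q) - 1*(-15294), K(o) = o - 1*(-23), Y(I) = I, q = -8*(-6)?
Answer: 16247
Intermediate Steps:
q = 48
K(o) = 23 + o (K(o) = o + 23 = 23 + o)
p = 15342 (p = 48 - 1*(-15294) = 48 + 15294 = 15342)
p + ((6638 - 1*5723) - K(-13)) = 15342 + ((6638 - 1*5723) - (23 - 13)) = 15342 + ((6638 - 5723) - 1*10) = 15342 + (915 - 10) = 15342 + 905 = 16247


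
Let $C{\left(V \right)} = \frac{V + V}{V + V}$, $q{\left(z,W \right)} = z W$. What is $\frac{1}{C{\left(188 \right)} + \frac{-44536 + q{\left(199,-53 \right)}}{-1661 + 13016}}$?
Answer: $- \frac{3785}{14576} \approx -0.25967$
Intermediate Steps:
$q{\left(z,W \right)} = W z$
$C{\left(V \right)} = 1$ ($C{\left(V \right)} = \frac{2 V}{2 V} = 2 V \frac{1}{2 V} = 1$)
$\frac{1}{C{\left(188 \right)} + \frac{-44536 + q{\left(199,-53 \right)}}{-1661 + 13016}} = \frac{1}{1 + \frac{-44536 - 10547}{-1661 + 13016}} = \frac{1}{1 + \frac{-44536 - 10547}{11355}} = \frac{1}{1 - \frac{18361}{3785}} = \frac{1}{- \frac{14576}{3785}} = - \frac{3785}{14576}$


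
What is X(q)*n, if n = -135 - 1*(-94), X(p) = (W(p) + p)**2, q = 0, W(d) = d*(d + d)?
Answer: 0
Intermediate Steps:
W(d) = 2*d**2 (W(d) = d*(2*d) = 2*d**2)
X(p) = (p + 2*p**2)**2 (X(p) = (2*p**2 + p)**2 = (p + 2*p**2)**2)
n = -41 (n = -135 + 94 = -41)
X(q)*n = (0**2*(1 + 2*0)**2)*(-41) = (0*(1 + 0)**2)*(-41) = (0*1**2)*(-41) = (0*1)*(-41) = 0*(-41) = 0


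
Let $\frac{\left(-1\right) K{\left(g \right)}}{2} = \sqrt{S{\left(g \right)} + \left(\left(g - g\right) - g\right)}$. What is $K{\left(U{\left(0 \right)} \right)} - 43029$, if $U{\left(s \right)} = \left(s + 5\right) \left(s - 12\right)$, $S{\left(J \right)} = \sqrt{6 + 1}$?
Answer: $-43029 - 2 \sqrt{60 + \sqrt{7}} \approx -43045.0$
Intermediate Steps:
$S{\left(J \right)} = \sqrt{7}$
$U{\left(s \right)} = \left(-12 + s\right) \left(5 + s\right)$ ($U{\left(s \right)} = \left(5 + s\right) \left(-12 + s\right) = \left(-12 + s\right) \left(5 + s\right)$)
$K{\left(g \right)} = - 2 \sqrt{\sqrt{7} - g}$ ($K{\left(g \right)} = - 2 \sqrt{\sqrt{7} + \left(\left(g - g\right) - g\right)} = - 2 \sqrt{\sqrt{7} + \left(0 - g\right)} = - 2 \sqrt{\sqrt{7} - g}$)
$K{\left(U{\left(0 \right)} \right)} - 43029 = - 2 \sqrt{\sqrt{7} - \left(-60 + 0^{2} - 0\right)} - 43029 = - 2 \sqrt{\sqrt{7} - \left(-60 + 0 + 0\right)} - 43029 = - 2 \sqrt{\sqrt{7} - -60} - 43029 = - 2 \sqrt{\sqrt{7} + 60} - 43029 = - 2 \sqrt{60 + \sqrt{7}} - 43029 = -43029 - 2 \sqrt{60 + \sqrt{7}}$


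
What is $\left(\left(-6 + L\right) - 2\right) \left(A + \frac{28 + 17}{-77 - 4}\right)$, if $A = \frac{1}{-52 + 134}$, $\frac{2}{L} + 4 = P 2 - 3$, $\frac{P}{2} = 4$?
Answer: $\frac{14035}{3321} \approx 4.2261$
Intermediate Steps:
$P = 8$ ($P = 2 \cdot 4 = 8$)
$L = \frac{2}{9}$ ($L = \frac{2}{-4 + \left(8 \cdot 2 - 3\right)} = \frac{2}{-4 + \left(16 - 3\right)} = \frac{2}{-4 + 13} = \frac{2}{9} \approx 0.22222$)
$A = \frac{1}{82} \approx 0.012195$
$\left(\left(-6 + L\right) - 2\right) \left(A + \frac{28 + 17}{-77 - 4}\right) = \left(\left(-6 + \frac{2}{9}\right) - 2\right) \left(\frac{1}{82} + \frac{28 + 17}{-77 - 4}\right) = \left(- \frac{52}{9} - 2\right) \left(\frac{1}{82} + \frac{45}{-81}\right) = - \frac{70 \left(\frac{1}{82} + 45 \left(- \frac{1}{81}\right)\right)}{9} = - \frac{70 \left(\frac{1}{82} - \frac{5}{9}\right)}{9} = \left(- \frac{70}{9}\right) \left(- \frac{401}{738}\right) = \frac{14035}{3321}$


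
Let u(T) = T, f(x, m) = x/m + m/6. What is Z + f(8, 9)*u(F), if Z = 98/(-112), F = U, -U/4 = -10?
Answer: 6817/72 ≈ 94.681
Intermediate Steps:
U = 40 (U = -4*(-10) = 40)
f(x, m) = m/6 + x/m (f(x, m) = x/m + m*(1/6) = x/m + m/6 = m/6 + x/m)
F = 40
Z = -7/8 (Z = 98*(-1/112) = -7/8 ≈ -0.87500)
Z + f(8, 9)*u(F) = -7/8 + ((1/6)*9 + 8/9)*40 = -7/8 + (3/2 + 8*(1/9))*40 = -7/8 + (3/2 + 8/9)*40 = -7/8 + (43/18)*40 = -7/8 + 860/9 = 6817/72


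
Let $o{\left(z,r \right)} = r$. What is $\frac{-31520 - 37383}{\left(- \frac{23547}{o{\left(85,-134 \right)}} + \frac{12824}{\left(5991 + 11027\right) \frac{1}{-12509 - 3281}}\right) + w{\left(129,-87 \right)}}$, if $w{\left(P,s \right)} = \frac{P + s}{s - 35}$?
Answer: $\frac{71528066494}{12169887329} \approx 5.8775$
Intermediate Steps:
$w{\left(P,s \right)} = \frac{P + s}{-35 + s}$
$\frac{-31520 - 37383}{\left(- \frac{23547}{o{\left(85,-134 \right)}} + \frac{12824}{\left(5991 + 11027\right) \frac{1}{-12509 - 3281}}\right) + w{\left(129,-87 \right)}} = \frac{-31520 - 37383}{\left(- \frac{23547}{-134} + \frac{12824}{\left(5991 + 11027\right) \frac{1}{-12509 - 3281}}\right) + \frac{129 - 87}{-35 - 87}} = - \frac{68903}{\left(\left(-23547\right) \left(- \frac{1}{134}\right) + \frac{12824}{17018 \frac{1}{-15790}}\right) + \frac{1}{-122} \cdot 42} = - \frac{68903}{\left(\frac{23547}{134} + \frac{12824}{17018 \left(- \frac{1}{15790}\right)}\right) - \frac{21}{61}} = - \frac{68903}{\left(\frac{23547}{134} + \frac{12824}{- \frac{8509}{7895}}\right) - \frac{21}{61}} = - \frac{68903}{\left(\frac{23547}{134} + 12824 \left(- \frac{7895}{8509}\right)\right) - \frac{21}{61}} = - \frac{68903}{\left(\frac{23547}{134} - \frac{101245480}{8509}\right) - \frac{21}{61}} = - \frac{68903}{- \frac{199500491}{17018} - \frac{21}{61}} = - \frac{68903}{- \frac{12169887329}{1038098}} = \left(-68903\right) \left(- \frac{1038098}{12169887329}\right) = \frac{71528066494}{12169887329}$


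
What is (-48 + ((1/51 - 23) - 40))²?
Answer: 32035600/2601 ≈ 12317.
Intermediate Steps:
(-48 + ((1/51 - 23) - 40))² = (-48 + (-1172/51 - 40))² = (-48 - 3212/51)² = (-5660/51)² = 32035600/2601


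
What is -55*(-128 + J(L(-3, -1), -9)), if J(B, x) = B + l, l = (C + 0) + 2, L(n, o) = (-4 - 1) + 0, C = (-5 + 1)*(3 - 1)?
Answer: 7645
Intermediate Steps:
C = -8 (C = -4*2 = -8)
L(n, o) = -5 (L(n, o) = -5 + 0 = -5)
l = -6 (l = (-8 + 0) + 2 = -8 + 2 = -6)
J(B, x) = -6 + B (J(B, x) = B - 6 = -6 + B)
-55*(-128 + J(L(-3, -1), -9)) = -55*(-128 + (-6 - 5)) = -55*(-128 - 11) = -55*(-139) = 7645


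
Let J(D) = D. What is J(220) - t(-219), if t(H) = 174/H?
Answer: 16118/73 ≈ 220.79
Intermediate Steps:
J(220) - t(-219) = 220 - 174/(-219) = 220 - 174*(-1)/219 = 220 - 1*(-58/73) = 220 + 58/73 = 16118/73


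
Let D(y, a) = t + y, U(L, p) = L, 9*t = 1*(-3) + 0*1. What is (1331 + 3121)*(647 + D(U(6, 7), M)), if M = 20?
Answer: 2905672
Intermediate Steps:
t = -1/3 (t = (1*(-3) + 0*1)/9 = (-3 + 0)/9 = (1/9)*(-3) = -1/3 ≈ -0.33333)
D(y, a) = -1/3 + y
(1331 + 3121)*(647 + D(U(6, 7), M)) = (1331 + 3121)*(647 + (-1/3 + 6)) = 4452*(647 + 17/3) = 4452*(1958/3) = 2905672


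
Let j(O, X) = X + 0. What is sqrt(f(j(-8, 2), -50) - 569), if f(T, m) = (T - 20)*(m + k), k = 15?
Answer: sqrt(61) ≈ 7.8102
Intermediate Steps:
j(O, X) = X
f(T, m) = (-20 + T)*(15 + m) (f(T, m) = (T - 20)*(m + 15) = (-20 + T)*(15 + m))
sqrt(f(j(-8, 2), -50) - 569) = sqrt((-300 - 20*(-50) + 15*2 + 2*(-50)) - 569) = sqrt((-300 + 1000 + 30 - 100) - 569) = sqrt(630 - 569) = sqrt(61)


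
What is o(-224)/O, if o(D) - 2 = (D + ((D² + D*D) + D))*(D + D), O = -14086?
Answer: 22378495/7043 ≈ 3177.4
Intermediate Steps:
o(D) = 2 + 2*D*(2*D + 2*D²) (o(D) = 2 + (D + ((D² + D*D) + D))*(D + D) = 2 + (D + ((D² + D²) + D))*(2*D) = 2 + (D + (2*D² + D))*(2*D) = 2 + (D + (D + 2*D²))*(2*D) = 2 + (2*D + 2*D²)*(2*D) = 2 + 2*D*(2*D + 2*D²))
o(-224)/O = (2 + 4*(-224)² + 4*(-224)³)/(-14086) = (2 + 4*50176 + 4*(-11239424))*(-1/14086) = (2 + 200704 - 44957696)*(-1/14086) = -44756990*(-1/14086) = 22378495/7043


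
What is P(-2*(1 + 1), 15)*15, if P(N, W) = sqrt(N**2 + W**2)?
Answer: 15*sqrt(241) ≈ 232.86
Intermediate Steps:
P(-2*(1 + 1), 15)*15 = sqrt((-2*(1 + 1))**2 + 15**2)*15 = sqrt((-2*2)**2 + 225)*15 = sqrt((-4)**2 + 225)*15 = sqrt(16 + 225)*15 = sqrt(241)*15 = 15*sqrt(241)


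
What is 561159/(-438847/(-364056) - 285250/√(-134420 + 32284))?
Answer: 1144606262865946422696/1348026709873848184703 - 5303810276837966124000*I*√25534/1348026709873848184703 ≈ 0.8491 - 628.71*I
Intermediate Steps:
561159/(-438847/(-364056) - 285250/√(-134420 + 32284)) = 561159/(-438847*(-1/364056) - 285250*(-I*√25534/51068)) = 561159/(438847/364056 - 285250*(-I*√25534/51068)) = 561159/(438847/364056 - (-142625)*I*√25534/25534) = 561159/(438847/364056 + 142625*I*√25534/25534)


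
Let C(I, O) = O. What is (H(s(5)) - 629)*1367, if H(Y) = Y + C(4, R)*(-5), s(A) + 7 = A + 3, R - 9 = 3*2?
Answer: -961001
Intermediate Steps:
R = 15 (R = 9 + 3*2 = 9 + 6 = 15)
s(A) = -4 + A (s(A) = -7 + (A + 3) = -7 + (3 + A) = -4 + A)
H(Y) = -75 + Y (H(Y) = Y + 15*(-5) = Y - 75 = -75 + Y)
(H(s(5)) - 629)*1367 = ((-75 + (-4 + 5)) - 629)*1367 = ((-75 + 1) - 629)*1367 = (-74 - 629)*1367 = -703*1367 = -961001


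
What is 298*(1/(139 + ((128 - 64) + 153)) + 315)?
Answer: 16709009/178 ≈ 93871.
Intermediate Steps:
298*(1/(139 + ((128 - 64) + 153)) + 315) = 298*(1/(139 + (64 + 153)) + 315) = 298*(1/(139 + 217) + 315) = 298*(1/356 + 315) = 298*(112141/356) = 16709009/178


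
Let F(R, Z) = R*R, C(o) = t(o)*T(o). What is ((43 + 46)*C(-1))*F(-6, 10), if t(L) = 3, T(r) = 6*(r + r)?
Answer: -115344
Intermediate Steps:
T(r) = 12*r (T(r) = 6*(2*r) = 12*r)
C(o) = 36*o (C(o) = 3*(12*o) = 36*o)
F(R, Z) = R²
((43 + 46)*C(-1))*F(-6, 10) = ((43 + 46)*(36*(-1)))*(-6)² = (89*(-36))*36 = -3204*36 = -115344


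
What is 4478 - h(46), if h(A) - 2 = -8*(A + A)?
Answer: 5212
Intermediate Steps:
h(A) = 2 - 16*A (h(A) = 2 - 8*(A + A) = 2 - 16*A)
4478 - h(46) = 4478 - (2 - 16*46) = 4478 - (2 - 736) = 4478 - 1*(-734) = 4478 + 734 = 5212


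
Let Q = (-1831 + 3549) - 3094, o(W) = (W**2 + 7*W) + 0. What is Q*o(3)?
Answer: -41280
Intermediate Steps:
o(W) = W**2 + 7*W
Q = -1376 (Q = 1718 - 3094 = -1376)
Q*o(3) = -4128*(7 + 3) = -4128*10 = -1376*30 = -41280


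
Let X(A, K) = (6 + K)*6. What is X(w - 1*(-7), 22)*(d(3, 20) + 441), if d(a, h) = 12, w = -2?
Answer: 76104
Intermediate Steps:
X(A, K) = 36 + 6*K
X(w - 1*(-7), 22)*(d(3, 20) + 441) = (36 + 6*22)*(12 + 441) = (36 + 132)*453 = 168*453 = 76104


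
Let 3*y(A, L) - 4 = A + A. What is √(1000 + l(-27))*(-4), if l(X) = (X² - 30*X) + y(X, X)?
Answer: -4*√22701/3 ≈ -200.89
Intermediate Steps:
y(A, L) = 4/3 + 2*A/3 (y(A, L) = 4/3 + (A + A)/3 = 4/3 + (2*A)/3 = 4/3 + 2*A/3)
l(X) = 4/3 + X² - 88*X/3 (l(X) = (X² - 30*X) + (4/3 + 2*X/3) = 4/3 + X² - 88*X/3)
√(1000 + l(-27))*(-4) = √(1000 + (4/3 + (-27)² - 88/3*(-27)))*(-4) = √(1000 + (4/3 + 729 + 792))*(-4) = √(1000 + 4567/3)*(-4) = √(7567/3)*(-4) = (√22701/3)*(-4) = -4*√22701/3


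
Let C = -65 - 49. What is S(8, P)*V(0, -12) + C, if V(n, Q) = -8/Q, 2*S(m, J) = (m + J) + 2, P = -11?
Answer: -343/3 ≈ -114.33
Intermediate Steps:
S(m, J) = 1 + J/2 + m/2 (S(m, J) = ((m + J) + 2)/2 = ((J + m) + 2)/2 = (2 + J + m)/2 = 1 + J/2 + m/2)
C = -114
S(8, P)*V(0, -12) + C = (1 + (1/2)*(-11) + (1/2)*8)*(-8/(-12)) - 114 = (1 - 11/2 + 4)*(-8*(-1/12)) - 114 = -1/2*2/3 - 114 = -1/3 - 114 = -343/3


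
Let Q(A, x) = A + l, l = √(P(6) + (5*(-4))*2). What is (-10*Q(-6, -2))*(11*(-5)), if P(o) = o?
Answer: -3300 + 550*I*√34 ≈ -3300.0 + 3207.0*I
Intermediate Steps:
l = I*√34 (l = √(6 + (5*(-4))*2) = √(6 - 20*2) = √(6 - 40) = √(-34) = I*√34 ≈ 5.8309*I)
Q(A, x) = A + I*√34
(-10*Q(-6, -2))*(11*(-5)) = (-10*(-6 + I*√34))*(11*(-5)) = (60 - 10*I*√34)*(-55) = -3300 + 550*I*√34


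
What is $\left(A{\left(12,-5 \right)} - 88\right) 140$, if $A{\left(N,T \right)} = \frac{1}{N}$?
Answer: $- \frac{36925}{3} \approx -12308.0$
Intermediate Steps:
$\left(A{\left(12,-5 \right)} - 88\right) 140 = \left(\frac{1}{12} - 88\right) 140 = \left(- \frac{1055}{12}\right) 140 = - \frac{36925}{3}$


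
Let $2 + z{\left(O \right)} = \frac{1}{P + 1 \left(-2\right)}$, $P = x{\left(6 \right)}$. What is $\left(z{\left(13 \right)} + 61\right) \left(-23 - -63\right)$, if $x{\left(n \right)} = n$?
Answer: $2370$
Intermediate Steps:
$P = 6$
$z{\left(O \right)} = - \frac{7}{4}$ ($z{\left(O \right)} = -2 + \frac{1}{6 + 1 \left(-2\right)} = -2 + \frac{1}{6 - 2} = -2 + \frac{1}{4} = - \frac{7}{4}$)
$\left(z{\left(13 \right)} + 61\right) \left(-23 - -63\right) = \left(- \frac{7}{4} + 61\right) \left(-23 - -63\right) = \frac{237 \left(-23 + 63\right)}{4} = \frac{237}{4} \cdot 40 = 2370$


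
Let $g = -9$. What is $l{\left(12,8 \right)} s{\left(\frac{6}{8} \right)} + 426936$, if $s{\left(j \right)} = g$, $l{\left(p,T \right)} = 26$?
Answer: $426702$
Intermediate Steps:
$s{\left(j \right)} = -9$
$l{\left(12,8 \right)} s{\left(\frac{6}{8} \right)} + 426936 = 26 \left(-9\right) + 426936 = -234 + 426936 = 426702$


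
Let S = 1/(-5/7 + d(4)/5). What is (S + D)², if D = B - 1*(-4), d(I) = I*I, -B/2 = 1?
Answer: 43681/7569 ≈ 5.7710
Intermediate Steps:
B = -2 (B = -2*1 = -2)
d(I) = I²
S = 35/87 (S = 1/(-5/7 + 4²/5) = 1/(-5*⅐ + 16*(⅕)) = 1/(-5/7 + 16/5) = 1/(87/35) = 35/87 ≈ 0.40230)
D = 2 (D = -2 - 1*(-4) = -2 + 4 = 2)
(S + D)² = (35/87 + 2)² = (209/87)² = 43681/7569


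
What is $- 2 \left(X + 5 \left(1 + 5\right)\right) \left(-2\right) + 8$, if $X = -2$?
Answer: $120$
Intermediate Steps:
$- 2 \left(X + 5 \left(1 + 5\right)\right) \left(-2\right) + 8 = - 2 \left(-2 + 5 \left(1 + 5\right)\right) \left(-2\right) + 8 = - 2 \left(-2 + 5 \cdot 6\right) \left(-2\right) + 8 = - 2 \left(-2 + 30\right) \left(-2\right) + 8 = \left(-2\right) 28 \left(-2\right) + 8 = \left(-56\right) \left(-2\right) + 8 = 112 + 8 = 120$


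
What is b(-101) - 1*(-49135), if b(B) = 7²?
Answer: 49184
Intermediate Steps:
b(B) = 49
b(-101) - 1*(-49135) = 49 - 1*(-49135) = 49 + 49135 = 49184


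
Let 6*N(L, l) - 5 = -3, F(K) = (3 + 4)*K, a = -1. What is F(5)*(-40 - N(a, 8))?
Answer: -4235/3 ≈ -1411.7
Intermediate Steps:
F(K) = 7*K
N(L, l) = ⅓ (N(L, l) = ⅚ + (⅙)*(-3) = ⅚ - ½ = ⅓)
F(5)*(-40 - N(a, 8)) = (7*5)*(-40 - 1*⅓) = 35*(-40 - ⅓) = 35*(-121/3) = -4235/3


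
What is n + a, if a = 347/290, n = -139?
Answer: -39963/290 ≈ -137.80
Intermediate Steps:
a = 347/290 (a = 347*(1/290) = 347/290 ≈ 1.1966)
n + a = -139 + 347/290 = -39963/290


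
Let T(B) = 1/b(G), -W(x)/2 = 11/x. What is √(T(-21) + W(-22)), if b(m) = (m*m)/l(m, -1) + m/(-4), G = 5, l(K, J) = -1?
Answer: √10605/105 ≈ 0.98077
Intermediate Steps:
b(m) = -m² - m/4 (b(m) = (m*m)/(-1) + m/(-4) = m²*(-1) + m*(-¼) = -m² - m/4)
W(x) = -22/x
T(B) = -4/105 (T(B) = 1/(-1*5*(¼ + 5)) = 1/(-1*5*21/4) = 1/(-105/4) = -4/105)
√(T(-21) + W(-22)) = √(-4/105 - 22/(-22)) = √(-4/105 - 22*(-1/22)) = √(-4/105 + 1) = √(101/105) = √10605/105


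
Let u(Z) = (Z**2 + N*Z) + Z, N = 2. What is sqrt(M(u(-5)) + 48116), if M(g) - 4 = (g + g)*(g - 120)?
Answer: 4*sqrt(2870) ≈ 214.29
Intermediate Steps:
u(Z) = Z**2 + 3*Z (u(Z) = (Z**2 + 2*Z) + Z = Z**2 + 3*Z)
M(g) = 4 + 2*g*(-120 + g) (M(g) = 4 + (g + g)*(g - 120) = 4 + (2*g)*(-120 + g) = 4 + 2*g*(-120 + g))
sqrt(M(u(-5)) + 48116) = sqrt((4 - (-1200)*(3 - 5) + 2*(-5*(3 - 5))**2) + 48116) = sqrt((4 - (-1200)*(-2) + 2*(-5*(-2))**2) + 48116) = sqrt((4 - 240*10 + 2*10**2) + 48116) = sqrt((4 - 2400 + 2*100) + 48116) = sqrt((4 - 2400 + 200) + 48116) = sqrt(-2196 + 48116) = sqrt(45920) = 4*sqrt(2870)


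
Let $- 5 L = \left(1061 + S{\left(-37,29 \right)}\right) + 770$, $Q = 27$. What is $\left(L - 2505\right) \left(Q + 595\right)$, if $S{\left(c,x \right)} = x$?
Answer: $-1789494$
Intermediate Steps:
$L = -372$ ($L = - \frac{\left(1061 + 29\right) + 770}{5} = - \frac{1090 + 770}{5} = \left(- \frac{1}{5}\right) 1860 = -372$)
$\left(L - 2505\right) \left(Q + 595\right) = \left(-372 - 2505\right) \left(27 + 595\right) = \left(-2877\right) 622 = -1789494$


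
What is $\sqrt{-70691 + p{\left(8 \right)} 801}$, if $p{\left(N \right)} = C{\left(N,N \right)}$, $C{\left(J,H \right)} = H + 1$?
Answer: $i \sqrt{63482} \approx 251.96 i$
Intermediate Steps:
$C{\left(J,H \right)} = 1 + H$
$p{\left(N \right)} = 1 + N$
$\sqrt{-70691 + p{\left(8 \right)} 801} = \sqrt{-70691 + \left(1 + 8\right) 801} = \sqrt{-70691 + 9 \cdot 801} = \sqrt{-70691 + 7209} = \sqrt{-63482} = i \sqrt{63482}$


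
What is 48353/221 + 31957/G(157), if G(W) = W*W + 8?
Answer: 1199302418/5449197 ≈ 220.09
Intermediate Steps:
G(W) = 8 + W² (G(W) = W² + 8 = 8 + W²)
48353/221 + 31957/G(157) = 48353/221 + 31957/(8 + 157²) = 48353*(1/221) + 31957/(8 + 24649) = 48353/221 + 31957/24657 = 1199302418/5449197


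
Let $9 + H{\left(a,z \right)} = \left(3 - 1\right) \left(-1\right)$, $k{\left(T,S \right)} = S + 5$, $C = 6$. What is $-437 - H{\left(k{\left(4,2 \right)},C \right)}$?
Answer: $-426$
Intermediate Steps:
$k{\left(T,S \right)} = 5 + S$
$H{\left(a,z \right)} = -11$ ($H{\left(a,z \right)} = -9 + \left(3 - 1\right) \left(-1\right) = -9 + 2 \left(-1\right) = -9 - 2 = -11$)
$-437 - H{\left(k{\left(4,2 \right)},C \right)} = -437 - -11 = -437 + 11 = -426$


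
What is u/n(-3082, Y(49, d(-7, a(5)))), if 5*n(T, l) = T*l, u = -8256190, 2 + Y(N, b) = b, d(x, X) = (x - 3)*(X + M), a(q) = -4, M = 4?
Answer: -20640475/3082 ≈ -6697.1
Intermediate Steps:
d(x, X) = (-3 + x)*(4 + X) (d(x, X) = (x - 3)*(X + 4) = (-3 + x)*(4 + X))
Y(N, b) = -2 + b
n(T, l) = T*l/5 (n(T, l) = (T*l)/5 = T*l/5)
u/n(-3082, Y(49, d(-7, a(5)))) = -8256190*(-5/(3082*(-2 + (-12 - 3*(-4) + 4*(-7) - 4*(-7))))) = -8256190*(-5/(3082*(-2 + (-12 + 12 - 28 + 28)))) = -8256190*(-5/(3082*(-2 + 0))) = -8256190/((⅕)*(-3082)*(-2)) = -8256190/6164/5 = -8256190*5/6164 = -20640475/3082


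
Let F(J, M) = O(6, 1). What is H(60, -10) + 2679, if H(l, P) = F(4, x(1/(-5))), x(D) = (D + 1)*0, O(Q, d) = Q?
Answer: 2685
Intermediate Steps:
x(D) = 0 (x(D) = (1 + D)*0 = 0)
F(J, M) = 6
H(l, P) = 6
H(60, -10) + 2679 = 6 + 2679 = 2685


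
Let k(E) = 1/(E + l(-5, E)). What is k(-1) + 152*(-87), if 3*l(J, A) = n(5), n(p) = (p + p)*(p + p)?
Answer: -1282725/97 ≈ -13224.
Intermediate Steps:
n(p) = 4*p**2 (n(p) = (2*p)*(2*p) = 4*p**2)
l(J, A) = 100/3 (l(J, A) = (4*5**2)/3 = (4*25)/3 = (1/3)*100 = 100/3)
k(E) = 1/(100/3 + E) (k(E) = 1/(E + 100/3) = 1/(100/3 + E))
k(-1) + 152*(-87) = 3/(100 + 3*(-1)) + 152*(-87) = 3/(100 - 3) - 13224 = 3/97 - 13224 = -1282725/97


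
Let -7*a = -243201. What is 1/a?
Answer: 1/34743 ≈ 2.8783e-5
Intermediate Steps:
a = 34743 (a = -⅐*(-243201) = 34743)
1/a = 1/34743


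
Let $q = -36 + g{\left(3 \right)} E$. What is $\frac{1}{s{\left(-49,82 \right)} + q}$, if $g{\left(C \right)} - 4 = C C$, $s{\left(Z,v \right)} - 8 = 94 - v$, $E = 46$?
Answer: $\frac{1}{582} \approx 0.0017182$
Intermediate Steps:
$s{\left(Z,v \right)} = 102 - v$ ($s{\left(Z,v \right)} = 8 - \left(-94 + v\right) = 102 - v$)
$g{\left(C \right)} = 4 + C^{2}$ ($g{\left(C \right)} = 4 + C C = 4 + C^{2}$)
$q = 562$ ($q = -36 + \left(4 + 3^{2}\right) 46 = -36 + \left(4 + 9\right) 46 = -36 + 13 \cdot 46 = -36 + 598 = 562$)
$\frac{1}{s{\left(-49,82 \right)} + q} = \frac{1}{\left(102 - 82\right) + 562} = \frac{1}{20 + 562} = \frac{1}{582}$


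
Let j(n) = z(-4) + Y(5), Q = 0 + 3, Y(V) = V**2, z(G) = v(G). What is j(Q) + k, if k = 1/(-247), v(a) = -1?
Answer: 5927/247 ≈ 23.996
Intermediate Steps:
z(G) = -1
Q = 3
j(n) = 24 (j(n) = -1 + 5**2 = -1 + 25 = 24)
k = -1/247 ≈ -0.0040486
j(Q) + k = 24 - 1/247 = 5927/247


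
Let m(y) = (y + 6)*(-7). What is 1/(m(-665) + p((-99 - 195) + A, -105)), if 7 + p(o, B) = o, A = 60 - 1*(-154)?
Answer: 1/4526 ≈ 0.00022095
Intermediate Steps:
A = 214 (A = 60 + 154 = 214)
m(y) = -42 - 7*y (m(y) = (6 + y)*(-7) = -42 - 7*y)
p(o, B) = -7 + o
1/(m(-665) + p((-99 - 195) + A, -105)) = 1/((-42 - 7*(-665)) + (-7 + ((-99 - 195) + 214))) = 1/((-42 + 4655) + (-7 + (-294 + 214))) = 1/(4613 + (-7 - 80)) = 1/(4613 - 87) = 1/4526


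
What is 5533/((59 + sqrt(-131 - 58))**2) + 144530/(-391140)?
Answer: (-84419243*I - 2558181*sqrt(21))/(39114*(-1646*I + 177*sqrt(21))) ≈ 0.98284 - 0.66641*I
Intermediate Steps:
5533/((59 + sqrt(-131 - 58))**2) + 144530/(-391140) = 5533/((59 + sqrt(-189))**2) + 144530*(-1/391140) = 5533/((59 + 3*I*sqrt(21))**2) - 14453/39114 = 5533/(59 + 3*I*sqrt(21))**2 - 14453/39114 = -14453/39114 + 5533/(59 + 3*I*sqrt(21))**2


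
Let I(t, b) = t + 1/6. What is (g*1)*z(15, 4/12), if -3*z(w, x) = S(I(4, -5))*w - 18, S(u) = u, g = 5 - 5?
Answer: 0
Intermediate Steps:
g = 0
I(t, b) = ⅙ + t (I(t, b) = t + ⅙ = ⅙ + t)
z(w, x) = 6 - 25*w/18 (z(w, x) = -((⅙ + 4)*w - 18)/3 = -(25*w/6 - 18)/3 = -(-18 + 25*w/6)/3 = 6 - 25*w/18)
(g*1)*z(15, 4/12) = (0*1)*(6 - 25/18*15) = 0*(6 - 125/6) = 0*(-89/6) = 0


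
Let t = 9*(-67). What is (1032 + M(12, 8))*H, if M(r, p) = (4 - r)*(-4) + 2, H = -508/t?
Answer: 541528/603 ≈ 898.06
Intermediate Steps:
t = -603
H = 508/603 (H = -508/(-603) = -508*(-1/603) = 508/603 ≈ 0.84245)
M(r, p) = -14 + 4*r (M(r, p) = (-16 + 4*r) + 2 = -14 + 4*r)
(1032 + M(12, 8))*H = (1032 + (-14 + 4*12))*(508/603) = (1032 + (-14 + 48))*(508/603) = (1032 + 34)*(508/603) = 1066*(508/603) = 541528/603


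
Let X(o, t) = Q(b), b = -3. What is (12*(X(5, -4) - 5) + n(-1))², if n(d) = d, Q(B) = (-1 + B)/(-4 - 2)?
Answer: 2809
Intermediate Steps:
Q(B) = ⅙ - B/6 (Q(B) = (-1 + B)/(-6) = (-1 + B)*(-⅙) = ⅙ - B/6)
X(o, t) = ⅔ (X(o, t) = ⅙ - ⅙*(-3) = ⅙ + ½ = ⅔)
(12*(X(5, -4) - 5) + n(-1))² = (12*(⅔ - 5) - 1)² = (12*(-13/3) - 1)² = (-52 - 1)² = (-53)² = 2809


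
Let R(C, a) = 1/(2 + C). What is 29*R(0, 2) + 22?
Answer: 73/2 ≈ 36.500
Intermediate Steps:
29*R(0, 2) + 22 = 29/(2 + 0) + 22 = 29/2 + 22 = 73/2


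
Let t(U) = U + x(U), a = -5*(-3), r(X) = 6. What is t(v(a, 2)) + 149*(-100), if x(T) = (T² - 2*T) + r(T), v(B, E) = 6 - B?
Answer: -14804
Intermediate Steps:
a = 15
x(T) = 6 + T² - 2*T (x(T) = (T² - 2*T) + 6 = 6 + T² - 2*T)
t(U) = 6 + U² - U (t(U) = U + (6 + U² - 2*U) = 6 + U² - U)
t(v(a, 2)) + 149*(-100) = (6 + (6 - 1*15)² - (6 - 1*15)) + 149*(-100) = (6 + (6 - 15)² - (6 - 15)) - 14900 = (6 + (-9)² - 1*(-9)) - 14900 = (6 + 81 + 9) - 14900 = 96 - 14900 = -14804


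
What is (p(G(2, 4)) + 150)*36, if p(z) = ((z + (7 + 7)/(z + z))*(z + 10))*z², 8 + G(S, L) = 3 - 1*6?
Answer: 56088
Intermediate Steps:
G(S, L) = -11 (G(S, L) = -8 + (3 - 1*6) = -8 + (3 - 6) = -8 - 3 = -11)
p(z) = z²*(10 + z)*(z + 7/z) (p(z) = ((z + 14/((2*z)))*(10 + z))*z² = ((z + 14*(1/(2*z)))*(10 + z))*z² = ((z + 7/z)*(10 + z))*z² = ((10 + z)*(z + 7/z))*z² = z²*(10 + z)*(z + 7/z))
(p(G(2, 4)) + 150)*36 = (-11*(70 + (-11)³ + 7*(-11) + 10*(-11)²) + 150)*36 = (-11*(70 - 1331 - 77 + 10*121) + 150)*36 = (-11*(70 - 1331 - 77 + 1210) + 150)*36 = (-11*(-128) + 150)*36 = (1408 + 150)*36 = 1558*36 = 56088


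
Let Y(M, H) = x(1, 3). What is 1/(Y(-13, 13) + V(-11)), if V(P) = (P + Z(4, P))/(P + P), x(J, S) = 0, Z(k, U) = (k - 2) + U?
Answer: 11/10 ≈ 1.1000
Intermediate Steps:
Z(k, U) = -2 + U + k (Z(k, U) = (-2 + k) + U = -2 + U + k)
Y(M, H) = 0
V(P) = (2 + 2*P)/(2*P) (V(P) = (P + (-2 + P + 4))/(P + P) = (P + (2 + P))/((2*P)) = (2 + 2*P)*(1/(2*P)) = (2 + 2*P)/(2*P))
1/(Y(-13, 13) + V(-11)) = 1/(0 + (1 - 11)/(-11)) = 1/(0 - 1/11*(-10)) = 1/(0 + 10/11) = 1/(10/11) = 11/10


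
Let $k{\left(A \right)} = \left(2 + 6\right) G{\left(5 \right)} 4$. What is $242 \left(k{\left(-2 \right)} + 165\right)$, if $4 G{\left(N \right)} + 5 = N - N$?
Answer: $30250$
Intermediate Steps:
$G{\left(N \right)} = - \frac{5}{4}$ ($G{\left(N \right)} = - \frac{5}{4} + \frac{N - N}{4} = - \frac{5}{4} + \frac{1}{4} \cdot 0 = - \frac{5}{4} + 0 = - \frac{5}{4}$)
$k{\left(A \right)} = -40$ ($k{\left(A \right)} = \left(2 + 6\right) \left(- \frac{5}{4}\right) 4 = 8 \left(- \frac{5}{4}\right) 4 = \left(-10\right) 4 = -40$)
$242 \left(k{\left(-2 \right)} + 165\right) = 242 \left(-40 + 165\right) = 242 \cdot 125 = 30250$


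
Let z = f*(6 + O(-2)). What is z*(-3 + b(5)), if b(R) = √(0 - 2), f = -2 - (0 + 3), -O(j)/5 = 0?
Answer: 90 - 30*I*√2 ≈ 90.0 - 42.426*I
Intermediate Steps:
O(j) = 0 (O(j) = -5*0 = 0)
f = -5 (f = -2 - 1*3 = -2 - 3 = -5)
b(R) = I*√2 (b(R) = √(-2) = I*√2)
z = -30 (z = -5*(6 + 0) = -5*6 = -30)
z*(-3 + b(5)) = -30*(-3 + I*√2) = 90 - 30*I*√2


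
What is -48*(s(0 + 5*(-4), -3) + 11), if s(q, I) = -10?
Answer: -48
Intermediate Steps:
-48*(s(0 + 5*(-4), -3) + 11) = -48*(-10 + 11) = -48*1 = -48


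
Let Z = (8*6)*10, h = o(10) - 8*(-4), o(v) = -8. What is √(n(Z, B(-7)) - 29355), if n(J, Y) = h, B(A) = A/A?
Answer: 3*I*√3259 ≈ 171.26*I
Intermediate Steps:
B(A) = 1
h = 24 (h = -8 - 8*(-4) = -8 + 32 = 24)
Z = 480 (Z = 48*10 = 480)
n(J, Y) = 24
√(n(Z, B(-7)) - 29355) = √(24 - 29355) = √(-29331) = 3*I*√3259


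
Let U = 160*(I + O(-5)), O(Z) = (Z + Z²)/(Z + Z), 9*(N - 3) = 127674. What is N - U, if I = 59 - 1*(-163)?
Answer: -21011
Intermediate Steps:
I = 222 (I = 59 + 163 = 222)
N = 14189 (N = 3 + (⅑)*127674 = 3 + 14186 = 14189)
O(Z) = (Z + Z²)/(2*Z) (O(Z) = (Z + Z²)/((2*Z)) = (Z + Z²)*(1/(2*Z)) = (Z + Z²)/(2*Z))
U = 35200 (U = 160*(222 + (½ + (½)*(-5))) = 160*(222 + (½ - 5/2)) = 160*(222 - 2) = 160*220 = 35200)
N - U = 14189 - 1*35200 = 14189 - 35200 = -21011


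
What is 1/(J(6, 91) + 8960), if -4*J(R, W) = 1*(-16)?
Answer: 1/8964 ≈ 0.00011156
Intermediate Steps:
J(R, W) = 4 (J(R, W) = -(-16)/4 = -¼*(-16) = 4)
1/(J(6, 91) + 8960) = 1/(4 + 8960) = 1/8964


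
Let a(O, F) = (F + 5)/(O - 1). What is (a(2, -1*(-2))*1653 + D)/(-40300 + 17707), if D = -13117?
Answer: 1546/22593 ≈ 0.068428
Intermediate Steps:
a(O, F) = (5 + F)/(-1 + O)
(a(2, -1*(-2))*1653 + D)/(-40300 + 17707) = (((5 - 1*(-2))/(-1 + 2))*1653 - 13117)/(-40300 + 17707) = (((5 + 2)/1)*1653 - 13117)/(-22593) = ((1*7)*1653 - 13117)*(-1/22593) = (7*1653 - 13117)*(-1/22593) = (11571 - 13117)*(-1/22593) = -1546*(-1/22593) = 1546/22593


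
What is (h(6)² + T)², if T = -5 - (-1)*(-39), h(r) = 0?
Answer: 1936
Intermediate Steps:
T = -44 (T = -5 - 1*39 = -5 - 39 = -44)
(h(6)² + T)² = (0² - 44)² = (0 - 44)² = (-44)² = 1936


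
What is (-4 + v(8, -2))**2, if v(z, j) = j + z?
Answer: 4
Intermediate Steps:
(-4 + v(8, -2))**2 = (-4 + (-2 + 8))**2 = (-4 + 6)**2 = 2**2 = 4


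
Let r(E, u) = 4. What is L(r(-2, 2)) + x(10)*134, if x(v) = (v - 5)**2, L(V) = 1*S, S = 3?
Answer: 3353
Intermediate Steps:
L(V) = 3 (L(V) = 1*3 = 3)
x(v) = (-5 + v)**2
L(r(-2, 2)) + x(10)*134 = 3 + (-5 + 10)**2*134 = 3 + 5**2*134 = 3 + 25*134 = 3 + 3350 = 3353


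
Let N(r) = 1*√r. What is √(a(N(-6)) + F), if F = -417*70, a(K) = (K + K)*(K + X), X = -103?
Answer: √(-29202 - 206*I*√6) ≈ 1.476 - 170.89*I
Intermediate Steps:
N(r) = √r
a(K) = 2*K*(-103 + K) (a(K) = (K + K)*(K - 103) = (2*K)*(-103 + K) = 2*K*(-103 + K))
F = -29190
√(a(N(-6)) + F) = √(2*√(-6)*(-103 + √(-6)) - 29190) = √(2*(I*√6)*(-103 + I*√6) - 29190) = √(2*I*√6*(-103 + I*√6) - 29190) = √(-29190 + 2*I*√6*(-103 + I*√6))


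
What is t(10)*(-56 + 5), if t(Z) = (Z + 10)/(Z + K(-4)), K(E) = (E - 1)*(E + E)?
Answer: -102/5 ≈ -20.400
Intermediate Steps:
K(E) = 2*E*(-1 + E) (K(E) = (-1 + E)*(2*E) = 2*E*(-1 + E))
t(Z) = (10 + Z)/(40 + Z) (t(Z) = (Z + 10)/(Z + 2*(-4)*(-1 - 4)) = (10 + Z)/(Z + 2*(-4)*(-5)) = (10 + Z)/(Z + 40) = (10 + Z)/(40 + Z))
t(10)*(-56 + 5) = ((10 + 10)/(40 + 10))*(-56 + 5) = (20/50)*(-51) = ((1/50)*20)*(-51) = (⅖)*(-51) = -102/5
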